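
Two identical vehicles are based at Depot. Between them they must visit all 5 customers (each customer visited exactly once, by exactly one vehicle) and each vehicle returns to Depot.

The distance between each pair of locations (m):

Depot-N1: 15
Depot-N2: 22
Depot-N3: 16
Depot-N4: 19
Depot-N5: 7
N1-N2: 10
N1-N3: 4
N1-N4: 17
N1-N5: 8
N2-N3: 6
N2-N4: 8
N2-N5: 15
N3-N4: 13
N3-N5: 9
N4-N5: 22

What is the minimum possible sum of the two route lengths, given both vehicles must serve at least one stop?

Try each way of splitting the stops between the two vehicles (each non-empty) and, for each split, find the best tour for each vehicle:
  {N1} + {N2, N3, N4, N5}: 30 + 49 = 79
  {N2} + {N1, N3, N4, N5}: 44 + 51 = 95
  {N1, N2} + {N3, N4, N5}: 47 + 48 = 95
  {N3} + {N1, N2, N4, N5}: 32 + 52 = 84
  {N1, N3} + {N2, N4, N5}: 35 + 49 = 84
  {N2, N3} + {N1, N4, N5}: 44 + 51 = 95
  … (15 splits in total)
  {N1, N2, N3, N4} + {N5}: 52 + 14 = 66  ← best
Best: vehicle 1 Depot → N1 → N3 → N2 → N4 → Depot = 52; vehicle 2 Depot → N5 → Depot = 14; combined 66.

Minimum combined distance: 66 m.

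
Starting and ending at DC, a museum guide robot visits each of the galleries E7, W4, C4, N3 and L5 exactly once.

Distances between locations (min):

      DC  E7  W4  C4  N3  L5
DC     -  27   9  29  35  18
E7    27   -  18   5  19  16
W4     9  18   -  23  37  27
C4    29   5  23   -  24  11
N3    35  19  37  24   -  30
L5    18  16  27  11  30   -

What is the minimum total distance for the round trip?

Minimum total distance: 99 min.

With 5 stops there are 5!/2 = 60 distinct round trips (a route and its reverse cost the same).
DC → E7 → W4 → C4 → N3 → L5 → DC: 27+18+23+24+30+18 = 140
DC → E7 → W4 → C4 → L5 → N3 → DC: 27+18+23+11+30+35 = 144
DC → E7 → W4 → N3 → C4 → L5 → DC: 27+18+37+24+11+18 = 135
DC → E7 → W4 → N3 → L5 → C4 → DC: 27+18+37+30+11+29 = 152
DC → E7 → W4 → L5 → C4 → N3 → DC: 27+18+27+11+24+35 = 142
DC → E7 → W4 → L5 → N3 → C4 → DC: 27+18+27+30+24+29 = 155
DC → E7 → C4 → W4 → N3 → L5 → DC: 27+5+23+37+30+18 = 140
DC → E7 → C4 → W4 → L5 → N3 → DC: 27+5+23+27+30+35 = 147
DC → E7 → C4 → N3 → W4 → L5 → DC: 27+5+24+37+27+18 = 138
DC → E7 → C4 → N3 → L5 → W4 → DC: 27+5+24+30+27+9 = 122
DC → E7 → C4 → L5 → W4 → N3 → DC: 27+5+11+27+37+35 = 142
DC → E7 → C4 → L5 → N3 → W4 → DC: 27+5+11+30+37+9 = 119
DC → E7 → N3 → W4 → C4 → L5 → DC: 27+19+37+23+11+18 = 135
DC → E7 → N3 → W4 → L5 → C4 → DC: 27+19+37+27+11+29 = 150
… (46 more)
DC → W4 → E7 → N3 → C4 → L5 → DC: 9+18+19+24+11+18 = 99  ← best
The minimum is 99.
One optimal route: DC → W4 → E7 → N3 → C4 → L5 → DC (or its reverse).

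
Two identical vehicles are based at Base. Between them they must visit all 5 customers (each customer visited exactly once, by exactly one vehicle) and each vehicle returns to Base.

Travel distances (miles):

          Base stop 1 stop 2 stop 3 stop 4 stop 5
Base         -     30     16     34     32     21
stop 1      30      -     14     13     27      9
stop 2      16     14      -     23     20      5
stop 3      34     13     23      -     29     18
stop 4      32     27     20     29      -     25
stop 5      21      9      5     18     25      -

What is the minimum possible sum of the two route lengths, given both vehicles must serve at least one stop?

Try each way of splitting the stops between the two vehicles (each non-empty) and, for each split, find the best tour for each vehicle:
  {stop 1} + {stop 2, stop 3, stop 4, stop 5}: 60 + 100 = 160
  {stop 2} + {stop 1, stop 3, stop 4, stop 5}: 32 + 104 = 136
  {stop 1, stop 2} + {stop 3, stop 4, stop 5}: 60 + 100 = 160
  {stop 3} + {stop 1, stop 2, stop 4, stop 5}: 68 + 89 = 157
  {stop 1, stop 3} + {stop 2, stop 4, stop 5}: 77 + 78 = 155
  {stop 2, stop 3} + {stop 1, stop 4, stop 5}: 73 + 89 = 162
  … (15 splits in total)
Best: vehicle 1 Base → stop 2 → Base = 32; vehicle 2 Base → stop 4 → stop 3 → stop 1 → stop 5 → Base = 104; combined 136.

136 miles — the smallest possible combined total.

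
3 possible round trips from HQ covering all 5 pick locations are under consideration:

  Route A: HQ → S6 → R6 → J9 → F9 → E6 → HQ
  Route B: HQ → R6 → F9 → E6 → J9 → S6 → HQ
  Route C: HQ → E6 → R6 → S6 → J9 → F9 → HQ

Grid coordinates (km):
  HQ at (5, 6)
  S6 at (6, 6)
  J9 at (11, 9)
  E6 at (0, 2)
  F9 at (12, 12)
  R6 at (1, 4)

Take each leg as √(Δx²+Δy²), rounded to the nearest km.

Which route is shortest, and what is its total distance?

Route A: 1 + 5 + 11 + 3 + 16 + 6 = 42
Route B: 4 + 14 + 16 + 13 + 6 + 1 = 54
Route C: 6 + 2 + 5 + 6 + 3 + 9 = 31

Shortest is Route C, total 31 km.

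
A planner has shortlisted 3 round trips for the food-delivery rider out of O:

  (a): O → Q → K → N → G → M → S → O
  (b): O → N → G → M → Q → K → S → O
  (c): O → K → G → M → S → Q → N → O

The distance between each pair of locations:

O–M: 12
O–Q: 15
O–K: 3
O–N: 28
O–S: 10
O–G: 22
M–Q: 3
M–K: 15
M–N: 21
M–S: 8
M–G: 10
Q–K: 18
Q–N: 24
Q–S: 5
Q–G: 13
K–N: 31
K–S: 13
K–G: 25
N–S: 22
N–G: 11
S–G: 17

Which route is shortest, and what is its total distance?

93 — (b) is the shortest.

(a): 15 + 18 + 31 + 11 + 10 + 8 + 10 = 103
(b): 28 + 11 + 10 + 3 + 18 + 13 + 10 = 93
(c): 3 + 25 + 10 + 8 + 5 + 24 + 28 = 103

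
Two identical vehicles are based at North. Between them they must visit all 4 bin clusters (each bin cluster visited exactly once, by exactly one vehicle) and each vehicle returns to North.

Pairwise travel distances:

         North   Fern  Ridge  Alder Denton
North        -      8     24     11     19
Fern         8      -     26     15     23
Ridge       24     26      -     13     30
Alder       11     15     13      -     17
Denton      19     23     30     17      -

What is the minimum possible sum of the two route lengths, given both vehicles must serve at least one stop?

There are 2^3 − 1 = 7 ways to divide the 4 stops into two non-empty groups. For each, the best each vehicle can do is its own shortest tour through its group:
  {Fern} + {Ridge, Alder, Denton}: 16 + 73 = 89
  {Ridge} + {Fern, Alder, Denton}: 48 + 59 = 107
  {Fern, Ridge} + {Alder, Denton}: 58 + 47 = 105
  {Alder} + {Fern, Ridge, Denton}: 22 + 83 = 105
  {Fern, Alder} + {Ridge, Denton}: 34 + 73 = 107
  {Ridge, Alder} + {Fern, Denton}: 48 + 50 = 98
  … (7 splits in total)
Best: vehicle 1 North → Fern → North = 16; vehicle 2 North → Ridge → Alder → Denton → North = 73; combined 89.

89 — the smallest possible combined total.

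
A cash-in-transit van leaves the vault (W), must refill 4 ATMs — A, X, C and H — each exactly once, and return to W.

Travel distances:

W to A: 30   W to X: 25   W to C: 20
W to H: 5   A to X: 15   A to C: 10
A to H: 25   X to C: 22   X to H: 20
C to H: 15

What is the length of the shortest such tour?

Shortest round trip = 70.

W - A - X - C - H - W: 30+15+22+15+5 = 87
W - A - X - H - C - W: 30+15+20+15+20 = 100
W - A - C - X - H - W: 30+10+22+20+5 = 87
W - A - C - H - X - W: 30+10+15+20+25 = 100
W - A - H - X - C - W: 30+25+20+22+20 = 117
W - A - H - C - X - W: 30+25+15+22+25 = 117
W - X - A - C - H - W: 25+15+10+15+5 = 70
W - X - A - H - C - W: 25+15+25+15+20 = 100
W - X - C - A - H - W: 25+22+10+25+5 = 87
W - X - H - A - C - W: 25+20+25+10+20 = 100
W - C - A - X - H - W: 20+10+15+20+5 = 70
W - C - X - A - H - W: 20+22+15+25+5 = 87
The minimum is 70.
One optimal route: W → X → A → C → H → W (or its reverse).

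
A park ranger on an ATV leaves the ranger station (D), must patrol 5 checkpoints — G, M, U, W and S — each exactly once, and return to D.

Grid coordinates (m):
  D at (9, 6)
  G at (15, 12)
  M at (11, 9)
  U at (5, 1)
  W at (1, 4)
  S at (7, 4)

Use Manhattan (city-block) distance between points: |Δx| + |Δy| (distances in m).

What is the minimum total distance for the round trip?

50 m — the shortest possible round trip.

With 5 stops there are 5!/2 = 60 distinct round trips (a route and its reverse cost the same).
D - G - M - U - W - S - D: 12+7+14+7+6+4 = 50
D - G - M - U - S - W - D: 12+7+14+5+6+10 = 54
D - G - M - W - U - S - D: 12+7+15+7+5+4 = 50
D - G - M - W - S - U - D: 12+7+15+6+5+9 = 54
D - G - M - S - U - W - D: 12+7+9+5+7+10 = 50
D - G - M - S - W - U - D: 12+7+9+6+7+9 = 50
D - G - U - M - W - S - D: 12+21+14+15+6+4 = 72
D - G - U - M - S - W - D: 12+21+14+9+6+10 = 72
D - G - U - W - M - S - D: 12+21+7+15+9+4 = 68
D - G - U - W - S - M - D: 12+21+7+6+9+5 = 60
D - G - U - S - M - W - D: 12+21+5+9+15+10 = 72
D - G - U - S - W - M - D: 12+21+5+6+15+5 = 64
D - G - W - M - U - S - D: 12+22+15+14+5+4 = 72
D - G - W - M - S - U - D: 12+22+15+9+5+9 = 72
… (46 more)
The minimum is 50.
One optimal route: D → G → M → U → W → S → D (or its reverse).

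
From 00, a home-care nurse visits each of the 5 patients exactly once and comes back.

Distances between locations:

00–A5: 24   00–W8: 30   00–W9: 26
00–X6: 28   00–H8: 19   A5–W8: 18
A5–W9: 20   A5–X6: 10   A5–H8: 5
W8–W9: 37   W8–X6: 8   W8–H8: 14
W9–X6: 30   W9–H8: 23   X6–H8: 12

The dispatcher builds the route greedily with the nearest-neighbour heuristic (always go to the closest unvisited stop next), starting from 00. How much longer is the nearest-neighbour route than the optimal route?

From 00: H8=19, A5=24, W9=26, X6=28, W8=30 → choose H8 (19).
From H8: A5=5, X6=12, W8=14, W9=23 → choose A5 (5).
From A5: X6=10, W8=18, W9=20 → choose X6 (10).
From X6: W8=8, W9=30 → choose W8 (8).
From W8: W9=37 → choose W9 (37).
NN route 00 → H8 → A5 → X6 → W8 → W9 → 00 costs 105.
Optimal: 00 → W9 → A5 → X6 → W8 → H8 → 00 costs 97 (by enumerating all 60 distinct tours).
Excess = 105 − 97 = 8.

8 longer than the optimal tour.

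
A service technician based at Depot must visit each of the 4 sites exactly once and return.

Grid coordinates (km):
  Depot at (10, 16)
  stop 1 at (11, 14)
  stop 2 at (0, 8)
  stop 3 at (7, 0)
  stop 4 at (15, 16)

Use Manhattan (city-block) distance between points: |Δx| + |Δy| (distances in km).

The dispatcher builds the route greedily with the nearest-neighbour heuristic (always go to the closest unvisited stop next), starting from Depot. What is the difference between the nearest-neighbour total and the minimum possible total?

Depot: stop 1=3, stop 4=5, stop 2=18, stop 3=19 ⇒ stop 1
stop 1: stop 4=6, stop 2=17, stop 3=18 ⇒ stop 4
stop 4: stop 2=23, stop 3=24 ⇒ stop 2
stop 2: stop 3=15 ⇒ stop 3
NN route Depot → stop 1 → stop 4 → stop 2 → stop 3 → Depot costs 66.
Optimal: Depot → stop 2 → stop 3 → stop 1 → stop 4 → Depot costs 62 (by enumerating all 12 distinct tours).
Excess = 66 − 62 = 4.

The nearest-neighbour route is 4 km longer than optimal.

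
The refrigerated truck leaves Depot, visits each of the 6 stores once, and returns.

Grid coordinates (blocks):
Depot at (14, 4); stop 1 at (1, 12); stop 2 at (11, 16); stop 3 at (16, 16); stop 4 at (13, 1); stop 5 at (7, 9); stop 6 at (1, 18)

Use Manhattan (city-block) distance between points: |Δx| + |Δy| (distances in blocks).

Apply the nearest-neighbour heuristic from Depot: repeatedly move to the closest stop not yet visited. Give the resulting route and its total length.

Depot → [stop 4:4 / stop 5:12 / stop 3:14 / stop 2:15 / stop 1:21 / stop 6:27] → stop 4 (4)
stop 4 → [stop 5:14 / stop 2:17 / stop 3:18 / stop 1:23 / stop 6:29] → stop 5 (14)
stop 5 → [stop 1:9 / stop 2:11 / stop 6:15 / stop 3:16] → stop 1 (9)
stop 1 → [stop 6:6 / stop 2:14 / stop 3:19] → stop 6 (6)
stop 6 → [stop 2:12 / stop 3:17] → stop 2 (12)
stop 2 → [stop 3:5] → stop 3 (5)
Return stop 3→Depot: 14.
Total = 4 + 14 + 9 + 6 + 12 + 5 + 14 = 64.

Total distance 64 blocks via the nearest-neighbour route Depot → stop 4 → stop 5 → stop 1 → stop 6 → stop 2 → stop 3 → Depot.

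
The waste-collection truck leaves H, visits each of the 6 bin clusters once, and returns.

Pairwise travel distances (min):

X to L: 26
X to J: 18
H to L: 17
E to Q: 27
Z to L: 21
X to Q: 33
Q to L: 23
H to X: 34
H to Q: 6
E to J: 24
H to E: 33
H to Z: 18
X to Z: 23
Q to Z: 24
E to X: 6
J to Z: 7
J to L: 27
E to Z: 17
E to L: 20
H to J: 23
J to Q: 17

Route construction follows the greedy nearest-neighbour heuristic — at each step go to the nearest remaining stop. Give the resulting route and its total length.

Total distance 96 min via the nearest-neighbour route H → Q → J → Z → E → X → L → H.

H → [Q:6 / L:17 / Z:18 / J:23 / E:33 / X:34] → Q (6)
Q → [J:17 / L:23 / Z:24 / E:27 / X:33] → J (17)
J → [Z:7 / X:18 / E:24 / L:27] → Z (7)
Z → [E:17 / L:21 / X:23] → E (17)
E → [X:6 / L:20] → X (6)
X → [L:26] → L (26)
Return L→H: 17.
Total = 6 + 17 + 7 + 17 + 6 + 26 + 17 = 96.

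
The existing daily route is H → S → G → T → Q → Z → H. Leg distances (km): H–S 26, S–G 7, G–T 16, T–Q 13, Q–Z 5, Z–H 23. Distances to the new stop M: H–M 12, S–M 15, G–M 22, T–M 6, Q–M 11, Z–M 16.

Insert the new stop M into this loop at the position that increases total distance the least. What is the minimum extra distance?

Insertion cost between consecutive stops i–j is d(i,M) + d(M,j) − d(i,j):
  between H and S: 12 + 15 − 26 = 1
  between S and G: 15 + 22 − 7 = 30
  between G and T: 22 + 6 − 16 = 12
  between T and Q: 6 + 11 − 13 = 4
  between Q and Z: 11 + 16 − 5 = 22
  between Z and H: 16 + 12 − 23 = 5
Cheapest insertion is between H and S, adding 1.
New total = 90 + 1 = 91.

+1 km — insert M between H and S.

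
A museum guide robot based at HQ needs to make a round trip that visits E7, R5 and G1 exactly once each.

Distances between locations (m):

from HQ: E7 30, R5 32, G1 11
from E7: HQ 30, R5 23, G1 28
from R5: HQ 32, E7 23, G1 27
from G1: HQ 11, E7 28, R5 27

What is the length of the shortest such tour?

There are 3 distinct closed tours to check (reversals are equivalent).
HQ→E7→R5→G1→HQ: 30+23+27+11 = 91
HQ→E7→G1→R5→HQ: 30+28+27+32 = 117
HQ→R5→E7→G1→HQ: 32+23+28+11 = 94
The minimum is 91.
One optimal route: HQ → E7 → R5 → G1 → HQ (or its reverse).

Shortest round trip = 91 m.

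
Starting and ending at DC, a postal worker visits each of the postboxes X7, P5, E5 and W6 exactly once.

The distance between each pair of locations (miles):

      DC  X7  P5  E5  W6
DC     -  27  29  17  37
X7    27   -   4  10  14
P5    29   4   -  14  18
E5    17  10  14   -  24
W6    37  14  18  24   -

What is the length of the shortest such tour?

DC-X7-P5-E5-W6-DC: 27+4+14+24+37 = 106
DC-X7-P5-W6-E5-DC: 27+4+18+24+17 = 90
DC-X7-E5-P5-W6-DC: 27+10+14+18+37 = 106
DC-X7-E5-W6-P5-DC: 27+10+24+18+29 = 108
DC-X7-W6-P5-E5-DC: 27+14+18+14+17 = 90
DC-X7-W6-E5-P5-DC: 27+14+24+14+29 = 108
DC-P5-X7-E5-W6-DC: 29+4+10+24+37 = 104
DC-P5-X7-W6-E5-DC: 29+4+14+24+17 = 88
DC-P5-E5-X7-W6-DC: 29+14+10+14+37 = 104
DC-P5-W6-X7-E5-DC: 29+18+14+10+17 = 88
DC-E5-X7-P5-W6-DC: 17+10+4+18+37 = 86
DC-E5-P5-X7-W6-DC: 17+14+4+14+37 = 86
The minimum is 86.
One optimal route: DC → E5 → X7 → P5 → W6 → DC (or its reverse).

Minimum total distance: 86 miles.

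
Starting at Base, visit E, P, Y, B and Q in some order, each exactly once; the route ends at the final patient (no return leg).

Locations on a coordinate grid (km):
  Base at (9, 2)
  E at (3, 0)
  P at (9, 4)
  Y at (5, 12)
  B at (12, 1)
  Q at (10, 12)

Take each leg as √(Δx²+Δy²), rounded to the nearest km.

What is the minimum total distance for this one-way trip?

There are 5! = 120 possible orderings.
Base - E - P - Y - B - Q: 6+7+9+13+11 = 46
Base - E - P - Y - Q - B: 6+7+9+5+11 = 38
Base - E - P - B - Y - Q: 6+7+4+13+5 = 35
Base - E - P - B - Q - Y: 6+7+4+11+5 = 33
Base - E - P - Q - Y - B: 6+7+8+5+13 = 39
Base - E - P - Q - B - Y: 6+7+8+11+13 = 45
Base - E - Y - P - B - Q: 6+12+9+4+11 = 42
Base - E - Y - P - Q - B: 6+12+9+8+11 = 46
Base - E - Y - B - P - Q: 6+12+13+4+8 = 43
Base - E - Y - B - Q - P: 6+12+13+11+8 = 50
Base - E - Y - Q - P - B: 6+12+5+8+4 = 35
Base - E - Y - Q - B - P: 6+12+5+11+4 = 38
Base - E - B - P - Y - Q: 6+9+4+9+5 = 33
Base - E - B - P - Q - Y: 6+9+4+8+5 = 32
… (106 more)
Base - B - P - E - Y - Q: 3+4+7+12+5 = 31  ← best
The minimum is 31.
One shortest path: Base → B → P → E → Y → Q.

31 km — the minimum one-way total.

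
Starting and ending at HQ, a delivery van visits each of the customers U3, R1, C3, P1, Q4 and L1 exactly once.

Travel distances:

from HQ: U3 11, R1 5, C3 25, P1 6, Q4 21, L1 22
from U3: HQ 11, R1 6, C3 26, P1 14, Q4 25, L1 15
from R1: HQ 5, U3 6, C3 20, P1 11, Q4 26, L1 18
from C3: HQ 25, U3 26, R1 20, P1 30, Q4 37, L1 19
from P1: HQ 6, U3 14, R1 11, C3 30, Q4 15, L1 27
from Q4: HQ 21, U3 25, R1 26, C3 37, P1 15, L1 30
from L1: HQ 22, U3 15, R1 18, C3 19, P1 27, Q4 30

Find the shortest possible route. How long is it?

103 — the shortest possible round trip.

With 6 stops there are 6!/2 = 360 distinct round trips (a route and its reverse cost the same).
HQ-U3-R1-C3-P1-Q4-L1-HQ: 11+6+20+30+15+30+22 = 134
HQ-U3-R1-C3-P1-L1-Q4-HQ: 11+6+20+30+27+30+21 = 145
HQ-U3-R1-C3-Q4-P1-L1-HQ: 11+6+20+37+15+27+22 = 138
HQ-U3-R1-C3-Q4-L1-P1-HQ: 11+6+20+37+30+27+6 = 137
HQ-U3-R1-C3-L1-P1-Q4-HQ: 11+6+20+19+27+15+21 = 119
HQ-U3-R1-C3-L1-Q4-P1-HQ: 11+6+20+19+30+15+6 = 107
HQ-U3-R1-P1-C3-Q4-L1-HQ: 11+6+11+30+37+30+22 = 147
HQ-U3-R1-P1-C3-L1-Q4-HQ: 11+6+11+30+19+30+21 = 128
… (352 more)
HQ-R1-U3-L1-C3-Q4-P1-HQ: 5+6+15+19+37+15+6 = 103  ← best
The minimum is 103.
One optimal route: HQ → R1 → U3 → L1 → C3 → Q4 → P1 → HQ (or its reverse).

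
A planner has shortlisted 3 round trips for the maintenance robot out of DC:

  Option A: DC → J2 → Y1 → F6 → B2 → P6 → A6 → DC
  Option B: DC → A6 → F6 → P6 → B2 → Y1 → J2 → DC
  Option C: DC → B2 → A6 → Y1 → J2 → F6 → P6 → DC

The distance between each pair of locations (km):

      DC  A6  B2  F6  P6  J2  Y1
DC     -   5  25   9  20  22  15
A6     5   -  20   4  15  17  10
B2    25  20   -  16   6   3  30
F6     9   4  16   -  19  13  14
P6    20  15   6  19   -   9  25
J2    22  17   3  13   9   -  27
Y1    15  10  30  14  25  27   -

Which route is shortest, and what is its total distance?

Shortest is Option A, total 105 km.

Option A: 22 + 27 + 14 + 16 + 6 + 15 + 5 = 105
Option B: 5 + 4 + 19 + 6 + 30 + 27 + 22 = 113
Option C: 25 + 20 + 10 + 27 + 13 + 19 + 20 = 134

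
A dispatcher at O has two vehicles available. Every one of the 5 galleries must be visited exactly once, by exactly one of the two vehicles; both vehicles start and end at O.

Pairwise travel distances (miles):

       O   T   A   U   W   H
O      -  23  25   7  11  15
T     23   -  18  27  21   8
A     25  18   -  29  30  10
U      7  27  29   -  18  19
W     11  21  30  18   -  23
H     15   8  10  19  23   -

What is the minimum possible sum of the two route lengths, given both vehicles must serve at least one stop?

Check every non-empty split of the stops between the two vehicles; for each half take its own optimal tour:
  {T} + {A, U, W, H}: 46 + 77 = 123
  {A} + {T, U, W, H}: 50 + 66 = 116
  {T, A} + {U, W, H}: 66 + 60 = 126
  {U} + {T, A, W, H}: 14 + 75 = 89
  {T, U} + {A, W, H}: 57 + 66 = 123
  {A, U} + {T, W, H}: 61 + 55 = 116
  … (15 splits in total)
Best: vehicle 1 O → U → O = 14; vehicle 2 O → A → H → T → W → O = 75; combined 89.

Minimum combined distance: 89 miles.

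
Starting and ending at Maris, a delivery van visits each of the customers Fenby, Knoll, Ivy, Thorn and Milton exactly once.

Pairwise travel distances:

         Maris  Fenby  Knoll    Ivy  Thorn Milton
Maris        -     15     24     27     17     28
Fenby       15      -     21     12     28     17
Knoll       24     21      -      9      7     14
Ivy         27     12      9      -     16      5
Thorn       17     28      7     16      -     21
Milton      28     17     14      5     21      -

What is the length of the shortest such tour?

Shortest round trip = 70.

With 5 stops there are 5!/2 = 60 distinct round trips (a route and its reverse cost the same).
Maris→Fenby→Knoll→Ivy→Thorn→Milton→Maris: 15+21+9+16+21+28 = 110
Maris→Fenby→Knoll→Ivy→Milton→Thorn→Maris: 15+21+9+5+21+17 = 88
Maris→Fenby→Knoll→Thorn→Ivy→Milton→Maris: 15+21+7+16+5+28 = 92
Maris→Fenby→Knoll→Thorn→Milton→Ivy→Maris: 15+21+7+21+5+27 = 96
Maris→Fenby→Knoll→Milton→Ivy→Thorn→Maris: 15+21+14+5+16+17 = 88
Maris→Fenby→Knoll→Milton→Thorn→Ivy→Maris: 15+21+14+21+16+27 = 114
Maris→Fenby→Ivy→Knoll→Thorn→Milton→Maris: 15+12+9+7+21+28 = 92
Maris→Fenby→Ivy→Knoll→Milton→Thorn→Maris: 15+12+9+14+21+17 = 88
Maris→Fenby→Ivy→Thorn→Knoll→Milton→Maris: 15+12+16+7+14+28 = 92
Maris→Fenby→Ivy→Thorn→Milton→Knoll→Maris: 15+12+16+21+14+24 = 102
Maris→Fenby→Ivy→Milton→Knoll→Thorn→Maris: 15+12+5+14+7+17 = 70
Maris→Fenby→Ivy→Milton→Thorn→Knoll→Maris: 15+12+5+21+7+24 = 84
Maris→Fenby→Thorn→Knoll→Ivy→Milton→Maris: 15+28+7+9+5+28 = 92
Maris→Fenby→Thorn→Knoll→Milton→Ivy→Maris: 15+28+7+14+5+27 = 96
… (46 more)
The minimum is 70.
One optimal route: Maris → Fenby → Ivy → Milton → Knoll → Thorn → Maris (or its reverse).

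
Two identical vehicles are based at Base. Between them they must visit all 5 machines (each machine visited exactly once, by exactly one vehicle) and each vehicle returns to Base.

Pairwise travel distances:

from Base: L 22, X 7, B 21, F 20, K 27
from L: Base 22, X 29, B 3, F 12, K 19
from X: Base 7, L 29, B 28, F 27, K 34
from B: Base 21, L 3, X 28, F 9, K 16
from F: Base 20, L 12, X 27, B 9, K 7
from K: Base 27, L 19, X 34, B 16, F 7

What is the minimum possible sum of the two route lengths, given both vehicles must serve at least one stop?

Minimum combined distance: 82.

Try each way of splitting the stops between the two vehicles (each non-empty) and, for each split, find the best tour for each vehicle:
  {L} + {X, B, F, K}: 44 + 78 = 122
  {X} + {L, B, F, K}: 14 + 68 = 82
  {L, X} + {B, F, K}: 58 + 64 = 122
  {B} + {L, X, F, K}: 42 + 82 = 124
  {L, B} + {X, F, K}: 46 + 68 = 114
  {X, B} + {L, F, K}: 56 + 68 = 124
  … (15 splits in total)
Best: vehicle 1 Base → X → Base = 14; vehicle 2 Base → L → B → F → K → Base = 68; combined 82.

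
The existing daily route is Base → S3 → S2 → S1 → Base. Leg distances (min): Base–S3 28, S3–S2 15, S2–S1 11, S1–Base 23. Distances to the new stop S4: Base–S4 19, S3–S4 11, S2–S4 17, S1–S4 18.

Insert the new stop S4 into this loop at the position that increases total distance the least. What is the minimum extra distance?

Minimum extra distance: 2 min, inserting S4 between Base and S3.

Insertion cost between consecutive stops i–j is d(i,S4) + d(S4,j) − d(i,j):
  between Base and S3: 19 + 11 − 28 = 2
  between S3 and S2: 11 + 17 − 15 = 13
  between S2 and S1: 17 + 18 − 11 = 24
  between S1 and Base: 18 + 19 − 23 = 14
Cheapest insertion is between Base and S3, adding 2.
New total = 77 + 2 = 79.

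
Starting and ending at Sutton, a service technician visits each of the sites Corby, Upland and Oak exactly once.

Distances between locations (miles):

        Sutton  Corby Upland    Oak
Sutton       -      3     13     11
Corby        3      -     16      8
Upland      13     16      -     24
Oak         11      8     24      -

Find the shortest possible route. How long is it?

Shortest round trip = 48 miles.

Sutton→Corby→Upland→Oak→Sutton: 3+16+24+11 = 54
Sutton→Corby→Oak→Upland→Sutton: 3+8+24+13 = 48
Sutton→Upland→Corby→Oak→Sutton: 13+16+8+11 = 48
The minimum is 48.
One optimal route: Sutton → Corby → Oak → Upland → Sutton (or its reverse).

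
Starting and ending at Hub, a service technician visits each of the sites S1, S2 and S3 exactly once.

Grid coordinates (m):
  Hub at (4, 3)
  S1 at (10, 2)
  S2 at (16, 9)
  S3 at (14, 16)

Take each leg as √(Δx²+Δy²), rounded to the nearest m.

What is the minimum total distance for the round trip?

With 3 stops there are 3!/2 = 3 distinct round trips (a route and its reverse cost the same).
Hub→S1→S2→S3→Hub: 6+9+7+16 = 38
Hub→S1→S3→S2→Hub: 6+15+7+13 = 41
Hub→S2→S1→S3→Hub: 13+9+15+16 = 53
The minimum is 38.
One optimal route: Hub → S1 → S2 → S3 → Hub (or its reverse).

Minimum total distance: 38 m.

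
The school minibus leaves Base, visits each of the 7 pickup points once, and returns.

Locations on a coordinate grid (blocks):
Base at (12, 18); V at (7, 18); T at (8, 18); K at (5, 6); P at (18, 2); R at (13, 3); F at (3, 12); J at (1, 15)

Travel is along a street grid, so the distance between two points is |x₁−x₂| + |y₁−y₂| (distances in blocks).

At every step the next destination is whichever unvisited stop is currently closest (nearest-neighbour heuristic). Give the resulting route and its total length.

Base → [T:4 / V:5 / J:14 / F:15 / R:16 / K:19 / P:22] → T (4)
T → [V:1 / J:10 / F:11 / K:15 / R:20 / P:26] → V (1)
V → [J:9 / F:10 / K:14 / R:21 / P:27] → J (9)
J → [F:5 / K:13 / R:24 / P:30] → F (5)
F → [K:8 / R:19 / P:25] → K (8)
K → [R:11 / P:17] → R (11)
R → [P:6] → P (6)
Return P→Base: 22.
Total = 4 + 1 + 9 + 5 + 8 + 11 + 6 + 22 = 66.

Total distance 66 blocks via the nearest-neighbour route Base → T → V → J → F → K → R → P → Base.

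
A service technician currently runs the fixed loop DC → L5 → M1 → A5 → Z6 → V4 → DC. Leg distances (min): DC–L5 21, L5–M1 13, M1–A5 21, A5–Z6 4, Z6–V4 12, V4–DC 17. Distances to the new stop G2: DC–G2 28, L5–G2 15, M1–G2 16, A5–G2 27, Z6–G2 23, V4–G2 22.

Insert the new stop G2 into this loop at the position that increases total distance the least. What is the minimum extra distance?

Insertion cost between consecutive stops i–j is d(i,G2) + d(G2,j) − d(i,j):
  between DC and L5: 28 + 15 − 21 = 22
  between L5 and M1: 15 + 16 − 13 = 18
  between M1 and A5: 16 + 27 − 21 = 22
  between A5 and Z6: 27 + 23 − 4 = 46
  between Z6 and V4: 23 + 22 − 12 = 33
  between V4 and DC: 22 + 28 − 17 = 33
Cheapest insertion is between L5 and M1, adding 18.
New total = 88 + 18 = 106.

Adding 18 min by placing G2 on the L5–M1 leg.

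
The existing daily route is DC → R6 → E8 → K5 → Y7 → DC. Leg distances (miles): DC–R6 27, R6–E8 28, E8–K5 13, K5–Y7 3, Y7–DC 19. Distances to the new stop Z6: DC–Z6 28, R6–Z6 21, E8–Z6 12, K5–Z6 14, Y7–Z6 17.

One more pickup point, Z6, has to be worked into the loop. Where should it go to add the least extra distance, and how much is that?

Insertion cost between consecutive stops i–j is d(i,Z6) + d(Z6,j) − d(i,j):
  between DC and R6: 28 + 21 − 27 = 22
  between R6 and E8: 21 + 12 − 28 = 5
  between E8 and K5: 12 + 14 − 13 = 13
  between K5 and Y7: 14 + 17 − 3 = 28
  between Y7 and DC: 17 + 28 − 19 = 26
Cheapest insertion is between R6 and E8, adding 5.
New total = 90 + 5 = 95.

Adding 5 miles by placing Z6 on the R6–E8 leg.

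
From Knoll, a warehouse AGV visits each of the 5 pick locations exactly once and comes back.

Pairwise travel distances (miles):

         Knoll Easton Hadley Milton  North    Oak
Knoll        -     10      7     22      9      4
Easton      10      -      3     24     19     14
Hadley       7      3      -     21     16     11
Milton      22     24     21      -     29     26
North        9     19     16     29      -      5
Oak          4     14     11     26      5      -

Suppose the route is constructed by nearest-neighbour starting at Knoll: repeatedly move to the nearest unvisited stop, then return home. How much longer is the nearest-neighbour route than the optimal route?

From Knoll: Oak=4, Hadley=7, North=9, Easton=10, Milton=22 → choose Oak (4).
From Oak: North=5, Hadley=11, Easton=14, Milton=26 → choose North (5).
From North: Hadley=16, Easton=19, Milton=29 → choose Hadley (16).
From Hadley: Easton=3, Milton=21 → choose Easton (3).
From Easton: Milton=24 → choose Milton (24).
NN route Knoll → Oak → North → Hadley → Easton → Milton → Knoll costs 74.
Optimal: Knoll → Easton → Hadley → Milton → North → Oak → Knoll costs 72 (by enumerating all 60 distinct tours).
Excess = 74 − 72 = 2.

2 miles longer than the optimal tour.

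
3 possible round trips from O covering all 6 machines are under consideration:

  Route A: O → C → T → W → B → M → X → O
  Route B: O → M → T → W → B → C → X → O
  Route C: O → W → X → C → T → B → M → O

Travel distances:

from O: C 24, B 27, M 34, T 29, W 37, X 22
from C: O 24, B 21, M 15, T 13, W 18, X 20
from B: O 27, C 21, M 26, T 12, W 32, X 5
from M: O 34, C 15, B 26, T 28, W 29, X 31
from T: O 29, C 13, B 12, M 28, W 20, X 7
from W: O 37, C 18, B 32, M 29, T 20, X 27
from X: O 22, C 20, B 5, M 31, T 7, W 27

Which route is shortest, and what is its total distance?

Shortest is Route A, total 168.

Route A: 24 + 13 + 20 + 32 + 26 + 31 + 22 = 168
Route B: 34 + 28 + 20 + 32 + 21 + 20 + 22 = 177
Route C: 37 + 27 + 20 + 13 + 12 + 26 + 34 = 169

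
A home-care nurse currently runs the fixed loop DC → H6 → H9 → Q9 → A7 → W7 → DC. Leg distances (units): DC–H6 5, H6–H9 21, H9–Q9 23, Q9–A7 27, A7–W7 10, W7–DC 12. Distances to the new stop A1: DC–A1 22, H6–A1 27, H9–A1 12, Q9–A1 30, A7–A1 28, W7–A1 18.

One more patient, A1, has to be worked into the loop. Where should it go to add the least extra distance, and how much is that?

+18 — insert A1 between H6 and H9.

Insertion cost between consecutive stops i–j is d(i,A1) + d(A1,j) − d(i,j):
  between DC and H6: 22 + 27 − 5 = 44
  between H6 and H9: 27 + 12 − 21 = 18
  between H9 and Q9: 12 + 30 − 23 = 19
  between Q9 and A7: 30 + 28 − 27 = 31
  between A7 and W7: 28 + 18 − 10 = 36
  between W7 and DC: 18 + 22 − 12 = 28
Cheapest insertion is between H6 and H9, adding 18.
New total = 98 + 18 = 116.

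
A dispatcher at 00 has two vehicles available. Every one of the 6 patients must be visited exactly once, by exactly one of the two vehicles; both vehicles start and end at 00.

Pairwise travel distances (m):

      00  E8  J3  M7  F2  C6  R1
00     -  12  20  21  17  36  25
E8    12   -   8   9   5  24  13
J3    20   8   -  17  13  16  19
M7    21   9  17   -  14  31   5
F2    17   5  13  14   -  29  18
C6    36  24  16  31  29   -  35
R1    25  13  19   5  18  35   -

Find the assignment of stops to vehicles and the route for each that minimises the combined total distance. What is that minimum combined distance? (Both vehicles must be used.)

131 m — the smallest possible combined total.

There are 2^5 − 1 = 31 ways to divide the 6 stops into two non-empty groups. For each, the best each vehicle can do is its own shortest tour through its group:
  {E8} + {J3, M7, F2, C6, R1}: 24 + 107 = 131
  {J3} + {E8, M7, F2, C6, R1}: 40 + 107 = 147
  {E8, J3} + {M7, F2, C6, R1}: 40 + 107 = 147
  {M7} + {E8, J3, F2, C6, R1}: 42 + 106 = 148
  {E8, M7} + {J3, F2, C6, R1}: 42 + 106 = 148
  {J3, M7} + {E8, F2, C6, R1}: 58 + 106 = 164
  … (31 splits in total)
Best: vehicle 1 00 → E8 → 00 = 24; vehicle 2 00 → J3 → C6 → M7 → R1 → F2 → 00 = 107; combined 131.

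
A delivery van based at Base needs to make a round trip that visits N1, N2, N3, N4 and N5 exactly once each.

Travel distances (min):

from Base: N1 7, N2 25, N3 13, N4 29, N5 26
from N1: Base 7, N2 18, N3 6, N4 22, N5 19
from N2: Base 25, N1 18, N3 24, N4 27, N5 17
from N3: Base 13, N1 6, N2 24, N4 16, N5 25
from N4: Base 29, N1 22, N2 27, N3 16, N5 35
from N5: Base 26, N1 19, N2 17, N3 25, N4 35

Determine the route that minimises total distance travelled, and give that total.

With 5 stops there are 5!/2 = 60 distinct round trips (a route and its reverse cost the same).
Base→N1→N2→N3→N4→N5→Base: 7+18+24+16+35+26 = 126
Base→N1→N2→N3→N5→N4→Base: 7+18+24+25+35+29 = 138
Base→N1→N2→N4→N3→N5→Base: 7+18+27+16+25+26 = 119
Base→N1→N2→N4→N5→N3→Base: 7+18+27+35+25+13 = 125
Base→N1→N2→N5→N3→N4→Base: 7+18+17+25+16+29 = 112
Base→N1→N2→N5→N4→N3→Base: 7+18+17+35+16+13 = 106
Base→N1→N3→N2→N4→N5→Base: 7+6+24+27+35+26 = 125
Base→N1→N3→N2→N5→N4→Base: 7+6+24+17+35+29 = 118
Base→N1→N3→N4→N2→N5→Base: 7+6+16+27+17+26 = 99
Base→N1→N3→N4→N5→N2→Base: 7+6+16+35+17+25 = 106
Base→N1→N3→N5→N2→N4→Base: 7+6+25+17+27+29 = 111
Base→N1→N3→N5→N4→N2→Base: 7+6+25+35+27+25 = 125
Base→N1→N4→N2→N3→N5→Base: 7+22+27+24+25+26 = 131
Base→N1→N4→N2→N5→N3→Base: 7+22+27+17+25+13 = 111
… (46 more)
The minimum is 99.
One optimal route: Base → N1 → N3 → N4 → N2 → N5 → Base (or its reverse).

99 min — the shortest possible round trip.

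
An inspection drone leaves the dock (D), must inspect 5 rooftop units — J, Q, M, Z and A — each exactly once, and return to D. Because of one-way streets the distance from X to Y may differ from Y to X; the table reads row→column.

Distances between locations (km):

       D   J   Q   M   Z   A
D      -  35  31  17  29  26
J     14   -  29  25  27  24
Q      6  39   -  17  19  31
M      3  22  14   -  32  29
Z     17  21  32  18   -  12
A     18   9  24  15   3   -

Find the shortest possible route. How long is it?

Minimum total distance: 85 km.

D → J → Q → M → Z → A → D: 35+29+17+32+12+18 = 143
D → J → Q → M → A → Z → D: 35+29+17+29+3+17 = 130
D → J → Q → Z → M → A → D: 35+29+19+18+29+18 = 148
D → J → Q → Z → A → M → D: 35+29+19+12+15+3 = 113
D → J → Q → A → M → Z → D: 35+29+31+15+32+17 = 159
D → J → Q → A → Z → M → D: 35+29+31+3+18+3 = 119
D → J → M → Q → Z → A → D: 35+25+14+19+12+18 = 123
D → J → M → Q → A → Z → D: 35+25+14+31+3+17 = 125
D → J → M → Z → Q → A → D: 35+25+32+32+31+18 = 173
D → J → M → Z → A → Q → D: 35+25+32+12+24+6 = 134
D → J → M → A → Q → Z → D: 35+25+29+24+19+17 = 149
D → J → M → A → Z → Q → D: 35+25+29+3+32+6 = 130
D → J → Z → Q → M → A → D: 35+27+32+17+29+18 = 158
D → J → Z → Q → A → M → D: 35+27+32+31+15+3 = 143
… (106 more)
D → M → Q → Z → A → J → D: 17+14+19+12+9+14 = 85  ← best
The minimum is 85.
One optimal route: D → M → Q → Z → A → J → D.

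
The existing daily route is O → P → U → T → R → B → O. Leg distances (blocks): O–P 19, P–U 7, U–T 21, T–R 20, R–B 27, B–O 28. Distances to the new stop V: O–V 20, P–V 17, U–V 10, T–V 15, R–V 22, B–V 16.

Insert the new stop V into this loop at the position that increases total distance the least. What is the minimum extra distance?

Insertion cost between consecutive stops i–j is d(i,V) + d(V,j) − d(i,j):
  between O and P: 20 + 17 − 19 = 18
  between P and U: 17 + 10 − 7 = 20
  between U and T: 10 + 15 − 21 = 4
  between T and R: 15 + 22 − 20 = 17
  between R and B: 22 + 16 − 27 = 11
  between B and O: 16 + 20 − 28 = 8
Cheapest insertion is between U and T, adding 4.
New total = 122 + 4 = 126.

+4 blocks — insert V between U and T.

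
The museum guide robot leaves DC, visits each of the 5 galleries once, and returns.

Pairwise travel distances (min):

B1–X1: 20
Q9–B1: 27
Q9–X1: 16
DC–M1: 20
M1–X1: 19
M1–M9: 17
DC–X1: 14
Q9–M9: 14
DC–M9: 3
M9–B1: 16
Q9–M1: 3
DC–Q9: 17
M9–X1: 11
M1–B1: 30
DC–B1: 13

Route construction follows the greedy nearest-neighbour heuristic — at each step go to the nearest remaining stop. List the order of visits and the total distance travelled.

Total distance 76 min via the nearest-neighbour route DC → M9 → X1 → Q9 → M1 → B1 → DC.

DC → [M9:3 / B1:13 / X1:14 / Q9:17 / M1:20] → M9 (3)
M9 → [X1:11 / Q9:14 / B1:16 / M1:17] → X1 (11)
X1 → [Q9:16 / M1:19 / B1:20] → Q9 (16)
Q9 → [M1:3 / B1:27] → M1 (3)
M1 → [B1:30] → B1 (30)
Return B1→DC: 13.
Total = 3 + 11 + 16 + 3 + 30 + 13 = 76.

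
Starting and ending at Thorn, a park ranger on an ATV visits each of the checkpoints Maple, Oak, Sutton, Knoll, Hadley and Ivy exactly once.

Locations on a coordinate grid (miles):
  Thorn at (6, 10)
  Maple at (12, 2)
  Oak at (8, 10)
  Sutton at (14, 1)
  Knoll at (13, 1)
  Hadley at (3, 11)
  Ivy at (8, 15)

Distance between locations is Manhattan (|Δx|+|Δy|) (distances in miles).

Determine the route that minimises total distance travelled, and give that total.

Shortest round trip = 50 miles.

There are 360 distinct closed tours to check (reversals are equivalent).
Thorn-Maple-Oak-Sutton-Knoll-Hadley-Ivy-Thorn: 14+12+15+1+20+9+7 = 78
Thorn-Maple-Oak-Sutton-Knoll-Ivy-Hadley-Thorn: 14+12+15+1+19+9+4 = 74
Thorn-Maple-Oak-Sutton-Hadley-Knoll-Ivy-Thorn: 14+12+15+21+20+19+7 = 108
Thorn-Maple-Oak-Sutton-Hadley-Ivy-Knoll-Thorn: 14+12+15+21+9+19+16 = 106
Thorn-Maple-Oak-Sutton-Ivy-Knoll-Hadley-Thorn: 14+12+15+20+19+20+4 = 104
Thorn-Maple-Oak-Sutton-Ivy-Hadley-Knoll-Thorn: 14+12+15+20+9+20+16 = 106
Thorn-Maple-Oak-Knoll-Sutton-Hadley-Ivy-Thorn: 14+12+14+1+21+9+7 = 78
Thorn-Maple-Oak-Knoll-Sutton-Ivy-Hadley-Thorn: 14+12+14+1+20+9+4 = 74
… (352 more)
Thorn-Maple-Sutton-Knoll-Oak-Ivy-Hadley-Thorn: 14+3+1+14+5+9+4 = 50  ← best
The minimum is 50.
One optimal route: Thorn → Maple → Sutton → Knoll → Oak → Ivy → Hadley → Thorn (or its reverse).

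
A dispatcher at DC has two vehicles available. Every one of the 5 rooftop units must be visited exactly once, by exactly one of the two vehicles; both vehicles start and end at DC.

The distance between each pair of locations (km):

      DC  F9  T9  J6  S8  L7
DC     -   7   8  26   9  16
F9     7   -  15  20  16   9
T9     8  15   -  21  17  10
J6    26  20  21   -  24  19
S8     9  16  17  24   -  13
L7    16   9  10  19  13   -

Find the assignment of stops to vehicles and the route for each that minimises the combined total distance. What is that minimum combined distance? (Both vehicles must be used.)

Minimum combined distance: 82 km.

Try each way of splitting the stops between the two vehicles (each non-empty) and, for each split, find the best tour for each vehicle:
  {F9} + {T9, J6, S8, L7}: 14 + 70 = 84
  {T9} + {F9, J6, S8, L7}: 16 + 68 = 84
  {F9, T9} + {J6, S8, L7}: 30 + 67 = 97
  {J6} + {F9, T9, S8, L7}: 52 + 52 = 104
  {F9, J6} + {T9, S8, L7}: 53 + 40 = 93
  {T9, J6} + {F9, S8, L7}: 55 + 38 = 93
  … (15 splits in total)
  {S8} + {F9, T9, J6, L7}: 18 + 64 = 82  ← best
Best: vehicle 1 DC → S8 → DC = 18; vehicle 2 DC → F9 → J6 → L7 → T9 → DC = 64; combined 82.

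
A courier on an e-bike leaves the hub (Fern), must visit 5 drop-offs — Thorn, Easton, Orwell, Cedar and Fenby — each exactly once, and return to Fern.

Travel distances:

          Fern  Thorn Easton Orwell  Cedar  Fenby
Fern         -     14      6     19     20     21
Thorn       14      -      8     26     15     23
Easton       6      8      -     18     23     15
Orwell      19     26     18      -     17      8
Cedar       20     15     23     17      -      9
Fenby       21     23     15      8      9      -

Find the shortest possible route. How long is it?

Minimum total distance: 65.

Fern - Thorn - Easton - Orwell - Cedar - Fenby - Fern: 14+8+18+17+9+21 = 87
Fern - Thorn - Easton - Orwell - Fenby - Cedar - Fern: 14+8+18+8+9+20 = 77
Fern - Thorn - Easton - Cedar - Orwell - Fenby - Fern: 14+8+23+17+8+21 = 91
Fern - Thorn - Easton - Cedar - Fenby - Orwell - Fern: 14+8+23+9+8+19 = 81
Fern - Thorn - Easton - Fenby - Orwell - Cedar - Fern: 14+8+15+8+17+20 = 82
Fern - Thorn - Easton - Fenby - Cedar - Orwell - Fern: 14+8+15+9+17+19 = 82
Fern - Thorn - Orwell - Easton - Cedar - Fenby - Fern: 14+26+18+23+9+21 = 111
Fern - Thorn - Orwell - Easton - Fenby - Cedar - Fern: 14+26+18+15+9+20 = 102
Fern - Thorn - Orwell - Cedar - Easton - Fenby - Fern: 14+26+17+23+15+21 = 116
Fern - Thorn - Orwell - Cedar - Fenby - Easton - Fern: 14+26+17+9+15+6 = 87
Fern - Thorn - Orwell - Fenby - Easton - Cedar - Fern: 14+26+8+15+23+20 = 106
Fern - Thorn - Orwell - Fenby - Cedar - Easton - Fern: 14+26+8+9+23+6 = 86
Fern - Thorn - Cedar - Easton - Orwell - Fenby - Fern: 14+15+23+18+8+21 = 99
Fern - Thorn - Cedar - Easton - Fenby - Orwell - Fern: 14+15+23+15+8+19 = 94
… (46 more)
Fern - Easton - Thorn - Cedar - Fenby - Orwell - Fern: 6+8+15+9+8+19 = 65  ← best
The minimum is 65.
One optimal route: Fern → Easton → Thorn → Cedar → Fenby → Orwell → Fern (or its reverse).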